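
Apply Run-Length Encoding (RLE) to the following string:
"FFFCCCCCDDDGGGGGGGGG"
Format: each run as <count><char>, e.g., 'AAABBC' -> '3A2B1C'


Scanning runs left to right:
  i=0: run of 'F' x 3 -> '3F'
  i=3: run of 'C' x 5 -> '5C'
  i=8: run of 'D' x 3 -> '3D'
  i=11: run of 'G' x 9 -> '9G'

RLE = 3F5C3D9G


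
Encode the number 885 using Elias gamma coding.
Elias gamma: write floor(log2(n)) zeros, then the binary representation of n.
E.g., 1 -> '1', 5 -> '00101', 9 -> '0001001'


num_bits = floor(log2(885)) + 1 = 10
leading_zeros = num_bits - 1 = 9
binary(885) = 1101110101

Elias gamma(885) = '000000000' + '1101110101' = 0000000001101110101 (19 bits)


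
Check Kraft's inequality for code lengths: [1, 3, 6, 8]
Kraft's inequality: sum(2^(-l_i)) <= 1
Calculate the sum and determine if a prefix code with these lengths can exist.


Sum = 2^(-1) + 2^(-3) + 2^(-6) + 2^(-8)
    = 0.5 + 0.125 + 0.015625 + 0.00390625
    = 165/256 = 0.64453125
Since 0.64453125 <= 1, Kraft's inequality IS satisfied.
A prefix code with these lengths CAN exist.

Kraft sum = 0.64453125. Satisfied.


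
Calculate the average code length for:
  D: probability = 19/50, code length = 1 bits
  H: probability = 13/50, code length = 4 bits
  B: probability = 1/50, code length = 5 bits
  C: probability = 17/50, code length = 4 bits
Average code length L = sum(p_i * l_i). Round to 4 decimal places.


Weighted contributions p_i * l_i:
  D: (19/50) * 1 = 19/50
  H: (13/50) * 4 = 52/50
  B: (1/50) * 5 = 5/50
  C: (17/50) * 4 = 68/50
Sum = (19 + 52 + 5 + 68)/50 = 144/50

L = 144/50 = 2.8800 bits/symbol


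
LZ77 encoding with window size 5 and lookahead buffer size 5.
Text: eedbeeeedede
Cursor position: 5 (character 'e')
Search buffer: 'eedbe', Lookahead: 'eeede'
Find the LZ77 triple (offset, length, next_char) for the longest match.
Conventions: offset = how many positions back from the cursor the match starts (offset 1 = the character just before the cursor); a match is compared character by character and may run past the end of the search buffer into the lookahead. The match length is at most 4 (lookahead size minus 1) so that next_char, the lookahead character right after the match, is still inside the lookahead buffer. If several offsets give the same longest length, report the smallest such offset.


Try each offset into the search buffer:
  offset=1 (pos 4, char 'e'): match length 3
  offset=2 (pos 3, char 'b'): match length 0
  offset=3 (pos 2, char 'd'): match length 0
  offset=4 (pos 1, char 'e'): match length 1
  offset=5 (pos 0, char 'e'): match length 2
Longest match has length 3 at offset 1.
next_char = character at position 5 + 3 = 8 -> 'd'

Best match: offset=1, length=3 (matching 'eee' starting at position 4)
LZ77 triple: (1, 3, 'd')


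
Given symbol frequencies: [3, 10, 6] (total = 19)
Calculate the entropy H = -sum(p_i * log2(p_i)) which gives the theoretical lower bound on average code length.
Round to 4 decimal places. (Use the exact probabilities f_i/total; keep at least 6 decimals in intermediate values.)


Per-symbol terms -p_i * log2(p_i) with p_i = f_i/19:
  p = 3/19 = 0.157895: log2(p) = -2.662965, -p*log2(p) = 0.420468
  p = 10/19 = 0.526316: log2(p) = -0.925999, -p*log2(p) = 0.487368
  p = 6/19 = 0.315789: log2(p) = -1.662965, -p*log2(p) = 0.525147
H = 0.420468 + 0.487368 + 0.525147 = 1.432983

H = 1.433 bits/symbol


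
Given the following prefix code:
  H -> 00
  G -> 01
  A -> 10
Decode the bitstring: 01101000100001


Decoding step by step:
Bits 01 -> G
Bits 10 -> A
Bits 10 -> A
Bits 00 -> H
Bits 10 -> A
Bits 00 -> H
Bits 01 -> G


Decoded message: GAAHAHG


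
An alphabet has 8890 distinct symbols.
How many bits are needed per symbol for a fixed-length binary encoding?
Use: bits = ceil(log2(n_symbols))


log2(8890) = 13.118
Bracket: 2^13 = 8192 < 8890 <= 2^14 = 16384
So ceil(log2(8890)) = 14

bits = ceil(log2(8890)) = ceil(13.118) = 14 bits


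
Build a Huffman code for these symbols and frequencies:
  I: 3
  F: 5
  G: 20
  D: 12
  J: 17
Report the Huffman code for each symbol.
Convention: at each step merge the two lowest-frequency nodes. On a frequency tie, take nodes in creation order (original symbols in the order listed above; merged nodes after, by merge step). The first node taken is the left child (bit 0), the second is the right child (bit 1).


Huffman tree construction:
Step 1: Merge I(3) + F(5) = 8
Step 2: Merge (I+F)(8) + D(12) = 20
Step 3: Merge J(17) + G(20) = 37
Step 4: Merge ((I+F)+D)(20) + (J+G)(37) = 57
Read each symbol's code off the tree from the root (left child = 0, right child = 1).

Codes:
  I: 000 (length 3)
  F: 001 (length 3)
  G: 11 (length 2)
  D: 01 (length 2)
  J: 10 (length 2)
Average code length: 122/57 = 2.1404 bits/symbol


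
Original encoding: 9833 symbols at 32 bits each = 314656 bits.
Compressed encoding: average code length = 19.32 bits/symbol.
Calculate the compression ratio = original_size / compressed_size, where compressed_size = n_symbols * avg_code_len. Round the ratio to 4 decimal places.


original_size = n_symbols * orig_bits = 9833 * 32 = 314656 bits
compressed_size = n_symbols * avg_code_len = 9833 * 19.32 = 189973.56 bits
ratio = original_size / compressed_size = 314656 / 189973.56 = 1.6563

Compression ratio = 1.6563


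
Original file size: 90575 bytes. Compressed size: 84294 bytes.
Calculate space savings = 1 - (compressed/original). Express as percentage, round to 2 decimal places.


ratio = compressed/original = 84294/90575 = 0.930654
savings = 1 - ratio = 1 - 0.930654 = 0.069346
as a percentage: 0.069346 * 100 = 6.93%

Space savings = 1 - 84294/90575 = 6.93%


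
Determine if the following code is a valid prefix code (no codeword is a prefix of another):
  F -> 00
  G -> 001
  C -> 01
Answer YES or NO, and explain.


Checking each pair (does one codeword prefix another?):
  F='00' vs G='001': prefix -- VIOLATION

NO -- this is NOT a valid prefix code. F (00) is a prefix of G (001).


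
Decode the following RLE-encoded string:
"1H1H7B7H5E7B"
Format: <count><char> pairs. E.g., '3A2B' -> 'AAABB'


Expanding each <count><char> pair:
  1H -> 'H'
  1H -> 'H'
  7B -> 'BBBBBBB'
  7H -> 'HHHHHHH'
  5E -> 'EEEEE'
  7B -> 'BBBBBBB'

Decoded = HHBBBBBBBHHHHHHHEEEEEBBBBBBB


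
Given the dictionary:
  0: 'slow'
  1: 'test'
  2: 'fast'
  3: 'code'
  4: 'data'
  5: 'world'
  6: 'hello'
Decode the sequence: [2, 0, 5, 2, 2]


Look up each index in the dictionary:
  2 -> 'fast'
  0 -> 'slow'
  5 -> 'world'
  2 -> 'fast'
  2 -> 'fast'

Decoded: "fast slow world fast fast"


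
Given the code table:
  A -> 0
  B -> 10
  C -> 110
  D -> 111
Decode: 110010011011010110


Decoding:
110 -> C
0 -> A
10 -> B
0 -> A
110 -> C
110 -> C
10 -> B
110 -> C


Result: CABACCBC


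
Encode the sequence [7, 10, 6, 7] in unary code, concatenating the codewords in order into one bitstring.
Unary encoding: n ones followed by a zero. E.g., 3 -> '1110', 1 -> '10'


Encode each number as n ones followed by a terminating 0:
  7 -> 11111110 (8 bits)
  10 -> 11111111110 (11 bits)
  6 -> 1111110 (7 bits)
  7 -> 11111110 (8 bits)
Total length = 8 + 11 + 7 + 8 = 34 bits.

Unary([7, 10, 6, 7]) = 1111111011111111110111111011111110 (34 bits)


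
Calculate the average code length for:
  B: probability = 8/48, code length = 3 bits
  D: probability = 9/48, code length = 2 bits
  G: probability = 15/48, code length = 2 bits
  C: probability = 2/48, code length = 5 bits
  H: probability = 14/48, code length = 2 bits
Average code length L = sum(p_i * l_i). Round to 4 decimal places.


Weighted contributions p_i * l_i:
  B: (8/48) * 3 = 24/48
  D: (9/48) * 2 = 18/48
  G: (15/48) * 2 = 30/48
  C: (2/48) * 5 = 10/48
  H: (14/48) * 2 = 28/48
Sum = (24 + 18 + 30 + 10 + 28)/48 = 110/48

L = 110/48 = 2.2917 bits/symbol


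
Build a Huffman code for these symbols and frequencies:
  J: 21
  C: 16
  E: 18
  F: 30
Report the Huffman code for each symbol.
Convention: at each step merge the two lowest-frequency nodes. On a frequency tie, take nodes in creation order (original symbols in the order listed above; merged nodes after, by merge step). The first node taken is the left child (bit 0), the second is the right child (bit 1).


Huffman tree construction:
Step 1: Merge C(16) + E(18) = 34
Step 2: Merge J(21) + F(30) = 51
Step 3: Merge (C+E)(34) + (J+F)(51) = 85
Read each symbol's code off the tree from the root (left child = 0, right child = 1).

Codes:
  J: 10 (length 2)
  C: 00 (length 2)
  E: 01 (length 2)
  F: 11 (length 2)
Average code length: 170/85 = 2.0000 bits/symbol


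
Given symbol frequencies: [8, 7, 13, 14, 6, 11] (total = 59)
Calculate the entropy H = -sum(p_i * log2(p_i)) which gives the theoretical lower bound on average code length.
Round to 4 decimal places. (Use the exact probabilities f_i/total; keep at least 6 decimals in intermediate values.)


Per-symbol terms -p_i * log2(p_i) with p_i = f_i/59:
  p = 8/59 = 0.135593: log2(p) = -2.882643, -p*log2(p) = 0.390867
  p = 7/59 = 0.118644: log2(p) = -3.075288, -p*log2(p) = 0.364865
  p = 13/59 = 0.220339: log2(p) = -2.182203, -p*log2(p) = 0.480824
  p = 14/59 = 0.237288: log2(p) = -2.075288, -p*log2(p) = 0.492441
  p = 6/59 = 0.101695: log2(p) = -3.297681, -p*log2(p) = 0.335357
  p = 11/59 = 0.186441: log2(p) = -2.423211, -p*log2(p) = 0.451785
H = 0.390867 + 0.364865 + 0.480824 + 0.492441 + 0.335357 + 0.451785 = 2.516139

H = 2.5161 bits/symbol


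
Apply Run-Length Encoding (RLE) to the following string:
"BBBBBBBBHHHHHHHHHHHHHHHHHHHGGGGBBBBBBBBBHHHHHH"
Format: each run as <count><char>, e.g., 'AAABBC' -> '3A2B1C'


Scanning runs left to right:
  i=0: run of 'B' x 8 -> '8B'
  i=8: run of 'H' x 19 -> '19H'
  i=27: run of 'G' x 4 -> '4G'
  i=31: run of 'B' x 9 -> '9B'
  i=40: run of 'H' x 6 -> '6H'

RLE = 8B19H4G9B6H


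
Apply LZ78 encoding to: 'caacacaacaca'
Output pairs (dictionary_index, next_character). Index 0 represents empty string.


LZ78 encoding steps:
Dictionary: {0: ''}
Step 1: w='' (idx 0), next='c' -> output (0, 'c'), add 'c' as idx 1
Step 2: w='' (idx 0), next='a' -> output (0, 'a'), add 'a' as idx 2
Step 3: w='a' (idx 2), next='c' -> output (2, 'c'), add 'ac' as idx 3
Step 4: w='ac' (idx 3), next='a' -> output (3, 'a'), add 'aca' as idx 4
Step 5: w='aca' (idx 4), next='c' -> output (4, 'c'), add 'acac' as idx 5
Step 6: w='a' (idx 2), end of input -> output (2, '')


Encoded: [(0, 'c'), (0, 'a'), (2, 'c'), (3, 'a'), (4, 'c'), (2, '')]


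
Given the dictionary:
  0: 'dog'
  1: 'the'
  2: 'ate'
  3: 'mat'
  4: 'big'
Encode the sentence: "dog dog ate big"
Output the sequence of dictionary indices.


Look up each word in the dictionary:
  'dog' -> 0
  'dog' -> 0
  'ate' -> 2
  'big' -> 4

Encoded: [0, 0, 2, 4]


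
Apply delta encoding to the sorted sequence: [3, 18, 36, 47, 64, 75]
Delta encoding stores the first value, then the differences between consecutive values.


First value: 3
Deltas:
  18 - 3 = 15
  36 - 18 = 18
  47 - 36 = 11
  64 - 47 = 17
  75 - 64 = 11


Delta encoded: [3, 15, 18, 11, 17, 11]


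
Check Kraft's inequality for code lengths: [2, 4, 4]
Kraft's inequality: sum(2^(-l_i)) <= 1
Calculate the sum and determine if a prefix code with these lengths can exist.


Sum = 2^(-2) + 2^(-4) + 2^(-4)
    = 0.25 + 0.0625 + 0.0625
    = 6/16 = 0.375
Since 0.375 <= 1, Kraft's inequality IS satisfied.
A prefix code with these lengths CAN exist.

Kraft sum = 0.375. Satisfied.


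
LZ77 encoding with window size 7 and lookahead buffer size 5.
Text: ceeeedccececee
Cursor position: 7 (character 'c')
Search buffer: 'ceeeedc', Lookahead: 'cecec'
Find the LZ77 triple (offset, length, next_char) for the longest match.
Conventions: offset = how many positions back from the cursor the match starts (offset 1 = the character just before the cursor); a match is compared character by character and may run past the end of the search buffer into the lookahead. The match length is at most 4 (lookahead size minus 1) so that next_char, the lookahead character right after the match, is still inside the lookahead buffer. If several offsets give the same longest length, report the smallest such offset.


Try each offset into the search buffer:
  offset=1 (pos 6, char 'c'): match length 1
  offset=2 (pos 5, char 'd'): match length 0
  offset=3 (pos 4, char 'e'): match length 0
  offset=4 (pos 3, char 'e'): match length 0
  offset=5 (pos 2, char 'e'): match length 0
  offset=6 (pos 1, char 'e'): match length 0
  offset=7 (pos 0, char 'c'): match length 2
Longest match has length 2 at offset 7.
next_char = character at position 7 + 2 = 9 -> 'c'

Best match: offset=7, length=2 (matching 'ce' starting at position 0)
LZ77 triple: (7, 2, 'c')


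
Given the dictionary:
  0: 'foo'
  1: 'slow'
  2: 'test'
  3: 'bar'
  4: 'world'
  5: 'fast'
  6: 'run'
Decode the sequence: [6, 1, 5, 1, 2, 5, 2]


Look up each index in the dictionary:
  6 -> 'run'
  1 -> 'slow'
  5 -> 'fast'
  1 -> 'slow'
  2 -> 'test'
  5 -> 'fast'
  2 -> 'test'

Decoded: "run slow fast slow test fast test"


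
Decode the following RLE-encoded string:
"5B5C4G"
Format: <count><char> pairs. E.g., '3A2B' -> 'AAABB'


Expanding each <count><char> pair:
  5B -> 'BBBBB'
  5C -> 'CCCCC'
  4G -> 'GGGG'

Decoded = BBBBBCCCCCGGGG


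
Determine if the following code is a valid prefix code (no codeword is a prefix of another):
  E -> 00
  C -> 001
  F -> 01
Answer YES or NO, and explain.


Checking each pair (does one codeword prefix another?):
  E='00' vs C='001': prefix -- VIOLATION

NO -- this is NOT a valid prefix code. E (00) is a prefix of C (001).


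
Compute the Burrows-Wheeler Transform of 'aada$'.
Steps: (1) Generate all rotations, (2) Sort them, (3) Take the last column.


Rotations (sorted):
  0: $aada -> last char: a
  1: a$aad -> last char: d
  2: aada$ -> last char: $
  3: ada$a -> last char: a
  4: da$aa -> last char: a


BWT = ad$aa


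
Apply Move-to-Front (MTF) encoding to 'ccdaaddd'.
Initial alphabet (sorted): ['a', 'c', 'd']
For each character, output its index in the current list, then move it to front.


MTF encoding:
'c': index 1 in ['a', 'c', 'd'] -> ['c', 'a', 'd']
'c': index 0 in ['c', 'a', 'd'] -> ['c', 'a', 'd']
'd': index 2 in ['c', 'a', 'd'] -> ['d', 'c', 'a']
'a': index 2 in ['d', 'c', 'a'] -> ['a', 'd', 'c']
'a': index 0 in ['a', 'd', 'c'] -> ['a', 'd', 'c']
'd': index 1 in ['a', 'd', 'c'] -> ['d', 'a', 'c']
'd': index 0 in ['d', 'a', 'c'] -> ['d', 'a', 'c']
'd': index 0 in ['d', 'a', 'c'] -> ['d', 'a', 'c']


Output: [1, 0, 2, 2, 0, 1, 0, 0]


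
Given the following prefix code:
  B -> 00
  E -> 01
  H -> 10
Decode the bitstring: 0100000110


Decoding step by step:
Bits 01 -> E
Bits 00 -> B
Bits 00 -> B
Bits 01 -> E
Bits 10 -> H


Decoded message: EBBEH


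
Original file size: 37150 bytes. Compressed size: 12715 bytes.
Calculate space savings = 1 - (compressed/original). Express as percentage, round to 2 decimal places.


ratio = compressed/original = 12715/37150 = 0.342261
savings = 1 - ratio = 1 - 0.342261 = 0.657739
as a percentage: 0.657739 * 100 = 65.77%

Space savings = 1 - 12715/37150 = 65.77%


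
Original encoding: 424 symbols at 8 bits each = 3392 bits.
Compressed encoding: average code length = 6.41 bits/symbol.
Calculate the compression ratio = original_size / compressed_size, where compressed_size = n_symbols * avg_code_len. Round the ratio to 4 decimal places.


original_size = n_symbols * orig_bits = 424 * 8 = 3392 bits
compressed_size = n_symbols * avg_code_len = 424 * 6.41 = 2717.84 bits
ratio = original_size / compressed_size = 3392 / 2717.84 = 1.248

Compression ratio = 1.248


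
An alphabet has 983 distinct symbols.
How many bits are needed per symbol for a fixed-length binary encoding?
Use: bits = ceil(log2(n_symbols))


log2(983) = 9.941
Bracket: 2^9 = 512 < 983 <= 2^10 = 1024
So ceil(log2(983)) = 10

bits = ceil(log2(983)) = ceil(9.941) = 10 bits


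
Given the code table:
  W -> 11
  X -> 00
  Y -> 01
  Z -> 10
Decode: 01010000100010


Decoding:
01 -> Y
01 -> Y
00 -> X
00 -> X
10 -> Z
00 -> X
10 -> Z


Result: YYXXZXZ


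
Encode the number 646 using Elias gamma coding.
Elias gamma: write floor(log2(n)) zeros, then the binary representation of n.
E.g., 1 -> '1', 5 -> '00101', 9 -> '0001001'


num_bits = floor(log2(646)) + 1 = 10
leading_zeros = num_bits - 1 = 9
binary(646) = 1010000110

Elias gamma(646) = '000000000' + '1010000110' = 0000000001010000110 (19 bits)


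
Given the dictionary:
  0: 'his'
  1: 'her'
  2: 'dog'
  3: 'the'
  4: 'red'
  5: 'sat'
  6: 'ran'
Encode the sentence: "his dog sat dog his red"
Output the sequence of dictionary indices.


Look up each word in the dictionary:
  'his' -> 0
  'dog' -> 2
  'sat' -> 5
  'dog' -> 2
  'his' -> 0
  'red' -> 4

Encoded: [0, 2, 5, 2, 0, 4]


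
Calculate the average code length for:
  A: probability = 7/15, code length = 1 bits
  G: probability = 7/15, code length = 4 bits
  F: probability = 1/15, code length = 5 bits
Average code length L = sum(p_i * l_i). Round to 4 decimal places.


Weighted contributions p_i * l_i:
  A: (7/15) * 1 = 7/15
  G: (7/15) * 4 = 28/15
  F: (1/15) * 5 = 5/15
Sum = (7 + 28 + 5)/15 = 40/15

L = 40/15 = 2.6667 bits/symbol


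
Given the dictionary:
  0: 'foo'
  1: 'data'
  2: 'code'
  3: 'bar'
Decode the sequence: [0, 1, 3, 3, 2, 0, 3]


Look up each index in the dictionary:
  0 -> 'foo'
  1 -> 'data'
  3 -> 'bar'
  3 -> 'bar'
  2 -> 'code'
  0 -> 'foo'
  3 -> 'bar'

Decoded: "foo data bar bar code foo bar"


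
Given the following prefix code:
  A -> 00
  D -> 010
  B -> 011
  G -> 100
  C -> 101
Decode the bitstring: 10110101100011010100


Decoding step by step:
Bits 101 -> C
Bits 101 -> C
Bits 011 -> B
Bits 00 -> A
Bits 011 -> B
Bits 010 -> D
Bits 100 -> G


Decoded message: CCBABDG


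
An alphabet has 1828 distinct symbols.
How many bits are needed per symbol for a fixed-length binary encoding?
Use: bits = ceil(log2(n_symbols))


log2(1828) = 10.8361
Bracket: 2^10 = 1024 < 1828 <= 2^11 = 2048
So ceil(log2(1828)) = 11

bits = ceil(log2(1828)) = ceil(10.8361) = 11 bits


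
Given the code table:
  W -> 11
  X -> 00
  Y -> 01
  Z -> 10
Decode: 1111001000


Decoding:
11 -> W
11 -> W
00 -> X
10 -> Z
00 -> X


Result: WWXZX


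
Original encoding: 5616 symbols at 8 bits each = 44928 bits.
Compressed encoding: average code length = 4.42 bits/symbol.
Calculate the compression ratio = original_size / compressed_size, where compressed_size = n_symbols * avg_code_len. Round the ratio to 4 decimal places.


original_size = n_symbols * orig_bits = 5616 * 8 = 44928 bits
compressed_size = n_symbols * avg_code_len = 5616 * 4.42 = 24822.72 bits
ratio = original_size / compressed_size = 44928 / 24822.72 = 1.81

Compression ratio = 1.81


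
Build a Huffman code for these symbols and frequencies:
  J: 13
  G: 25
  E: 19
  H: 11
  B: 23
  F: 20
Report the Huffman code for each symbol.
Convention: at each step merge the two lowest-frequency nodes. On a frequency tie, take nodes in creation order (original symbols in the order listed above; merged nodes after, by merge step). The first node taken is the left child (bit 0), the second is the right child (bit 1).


Huffman tree construction:
Step 1: Merge H(11) + J(13) = 24
Step 2: Merge E(19) + F(20) = 39
Step 3: Merge B(23) + (H+J)(24) = 47
Step 4: Merge G(25) + (E+F)(39) = 64
Step 5: Merge (B+(H+J))(47) + (G+(E+F))(64) = 111
Read each symbol's code off the tree from the root (left child = 0, right child = 1).

Codes:
  J: 011 (length 3)
  G: 10 (length 2)
  E: 110 (length 3)
  H: 010 (length 3)
  B: 00 (length 2)
  F: 111 (length 3)
Average code length: 285/111 = 2.5676 bits/symbol


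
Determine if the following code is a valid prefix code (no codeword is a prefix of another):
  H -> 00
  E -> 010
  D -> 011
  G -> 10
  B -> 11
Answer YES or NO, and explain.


Checking each pair (does one codeword prefix another?):
  H='00' vs E='010': no prefix
  H='00' vs D='011': no prefix
  H='00' vs G='10': no prefix
  H='00' vs B='11': no prefix
  E='010' vs H='00': no prefix
  E='010' vs D='011': no prefix
  E='010' vs G='10': no prefix
  E='010' vs B='11': no prefix
  D='011' vs H='00': no prefix
  D='011' vs E='010': no prefix
  D='011' vs G='10': no prefix
  D='011' vs B='11': no prefix
  G='10' vs H='00': no prefix
  G='10' vs E='010': no prefix
  G='10' vs D='011': no prefix
  G='10' vs B='11': no prefix
  B='11' vs H='00': no prefix
  B='11' vs E='010': no prefix
  B='11' vs D='011': no prefix
  B='11' vs G='10': no prefix
No violation found over all pairs.

YES -- this is a valid prefix code. No codeword is a prefix of any other codeword.


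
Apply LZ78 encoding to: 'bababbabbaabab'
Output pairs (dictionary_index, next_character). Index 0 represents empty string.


LZ78 encoding steps:
Dictionary: {0: ''}
Step 1: w='' (idx 0), next='b' -> output (0, 'b'), add 'b' as idx 1
Step 2: w='' (idx 0), next='a' -> output (0, 'a'), add 'a' as idx 2
Step 3: w='b' (idx 1), next='a' -> output (1, 'a'), add 'ba' as idx 3
Step 4: w='b' (idx 1), next='b' -> output (1, 'b'), add 'bb' as idx 4
Step 5: w='a' (idx 2), next='b' -> output (2, 'b'), add 'ab' as idx 5
Step 6: w='ba' (idx 3), next='a' -> output (3, 'a'), add 'baa' as idx 6
Step 7: w='ba' (idx 3), next='b' -> output (3, 'b'), add 'bab' as idx 7


Encoded: [(0, 'b'), (0, 'a'), (1, 'a'), (1, 'b'), (2, 'b'), (3, 'a'), (3, 'b')]


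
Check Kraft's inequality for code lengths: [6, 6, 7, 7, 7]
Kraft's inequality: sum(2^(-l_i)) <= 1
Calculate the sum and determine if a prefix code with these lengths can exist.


Sum = 2^(-6) + 2^(-6) + 2^(-7) + 2^(-7) + 2^(-7)
    = 0.015625 + 0.015625 + 0.0078125 + 0.0078125 + 0.0078125
    = 7/128 = 0.0546875
Since 0.0546875 <= 1, Kraft's inequality IS satisfied.
A prefix code with these lengths CAN exist.

Kraft sum = 0.0546875. Satisfied.


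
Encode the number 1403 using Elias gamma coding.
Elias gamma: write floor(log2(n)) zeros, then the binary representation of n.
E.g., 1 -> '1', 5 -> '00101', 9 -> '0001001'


num_bits = floor(log2(1403)) + 1 = 11
leading_zeros = num_bits - 1 = 10
binary(1403) = 10101111011

Elias gamma(1403) = '0000000000' + '10101111011' = 000000000010101111011 (21 bits)


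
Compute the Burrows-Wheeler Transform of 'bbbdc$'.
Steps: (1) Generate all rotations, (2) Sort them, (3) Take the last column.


Rotations (sorted):
  0: $bbbdc -> last char: c
  1: bbbdc$ -> last char: $
  2: bbdc$b -> last char: b
  3: bdc$bb -> last char: b
  4: c$bbbd -> last char: d
  5: dc$bbb -> last char: b


BWT = c$bbdb


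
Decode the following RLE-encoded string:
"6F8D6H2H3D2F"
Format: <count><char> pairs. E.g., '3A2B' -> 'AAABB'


Expanding each <count><char> pair:
  6F -> 'FFFFFF'
  8D -> 'DDDDDDDD'
  6H -> 'HHHHHH'
  2H -> 'HH'
  3D -> 'DDD'
  2F -> 'FF'

Decoded = FFFFFFDDDDDDDDHHHHHHHHDDDFF


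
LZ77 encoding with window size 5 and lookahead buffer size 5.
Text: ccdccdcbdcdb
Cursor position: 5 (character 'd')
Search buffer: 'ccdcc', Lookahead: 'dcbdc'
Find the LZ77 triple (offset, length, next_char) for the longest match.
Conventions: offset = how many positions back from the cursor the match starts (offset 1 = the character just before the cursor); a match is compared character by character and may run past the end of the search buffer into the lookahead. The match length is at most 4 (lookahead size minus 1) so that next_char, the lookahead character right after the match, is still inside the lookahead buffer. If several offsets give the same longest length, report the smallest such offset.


Try each offset into the search buffer:
  offset=1 (pos 4, char 'c'): match length 0
  offset=2 (pos 3, char 'c'): match length 0
  offset=3 (pos 2, char 'd'): match length 2
  offset=4 (pos 1, char 'c'): match length 0
  offset=5 (pos 0, char 'c'): match length 0
Longest match has length 2 at offset 3.
next_char = character at position 5 + 2 = 7 -> 'b'

Best match: offset=3, length=2 (matching 'dc' starting at position 2)
LZ77 triple: (3, 2, 'b')


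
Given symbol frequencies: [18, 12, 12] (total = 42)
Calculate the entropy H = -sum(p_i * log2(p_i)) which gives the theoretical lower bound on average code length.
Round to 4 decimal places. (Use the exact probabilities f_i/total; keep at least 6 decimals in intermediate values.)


Per-symbol terms -p_i * log2(p_i) with p_i = f_i/42:
  p = 18/42 = 0.428571: log2(p) = -1.222392, -p*log2(p) = 0.523882
  p = 12/42 = 0.285714: log2(p) = -1.807355, -p*log2(p) = 0.516387
  p = 12/42 = 0.285714: log2(p) = -1.807355, -p*log2(p) = 0.516387
H = 0.523882 + 0.516387 + 0.516387 = 1.556656

H = 1.5567 bits/symbol


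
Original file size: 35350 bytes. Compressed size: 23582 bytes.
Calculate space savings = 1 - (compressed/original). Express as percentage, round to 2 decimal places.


ratio = compressed/original = 23582/35350 = 0.6671
savings = 1 - ratio = 1 - 0.6671 = 0.3329
as a percentage: 0.3329 * 100 = 33.29%

Space savings = 1 - 23582/35350 = 33.29%


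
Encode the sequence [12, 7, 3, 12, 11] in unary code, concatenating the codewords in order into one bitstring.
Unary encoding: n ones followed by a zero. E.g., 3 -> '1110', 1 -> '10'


Encode each number as n ones followed by a terminating 0:
  12 -> 1111111111110 (13 bits)
  7 -> 11111110 (8 bits)
  3 -> 1110 (4 bits)
  12 -> 1111111111110 (13 bits)
  11 -> 111111111110 (12 bits)
Total length = 13 + 8 + 4 + 13 + 12 = 50 bits.

Unary([12, 7, 3, 12, 11]) = 11111111111101111111011101111111111110111111111110 (50 bits)


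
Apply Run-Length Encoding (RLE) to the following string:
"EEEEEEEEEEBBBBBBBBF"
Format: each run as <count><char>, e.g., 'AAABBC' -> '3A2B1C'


Scanning runs left to right:
  i=0: run of 'E' x 10 -> '10E'
  i=10: run of 'B' x 8 -> '8B'
  i=18: run of 'F' x 1 -> '1F'

RLE = 10E8B1F


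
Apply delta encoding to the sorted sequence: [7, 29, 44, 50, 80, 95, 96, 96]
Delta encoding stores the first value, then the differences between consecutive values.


First value: 7
Deltas:
  29 - 7 = 22
  44 - 29 = 15
  50 - 44 = 6
  80 - 50 = 30
  95 - 80 = 15
  96 - 95 = 1
  96 - 96 = 0


Delta encoded: [7, 22, 15, 6, 30, 15, 1, 0]


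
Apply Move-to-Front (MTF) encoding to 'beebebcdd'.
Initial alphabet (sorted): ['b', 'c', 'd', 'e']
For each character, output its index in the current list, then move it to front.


MTF encoding:
'b': index 0 in ['b', 'c', 'd', 'e'] -> ['b', 'c', 'd', 'e']
'e': index 3 in ['b', 'c', 'd', 'e'] -> ['e', 'b', 'c', 'd']
'e': index 0 in ['e', 'b', 'c', 'd'] -> ['e', 'b', 'c', 'd']
'b': index 1 in ['e', 'b', 'c', 'd'] -> ['b', 'e', 'c', 'd']
'e': index 1 in ['b', 'e', 'c', 'd'] -> ['e', 'b', 'c', 'd']
'b': index 1 in ['e', 'b', 'c', 'd'] -> ['b', 'e', 'c', 'd']
'c': index 2 in ['b', 'e', 'c', 'd'] -> ['c', 'b', 'e', 'd']
'd': index 3 in ['c', 'b', 'e', 'd'] -> ['d', 'c', 'b', 'e']
'd': index 0 in ['d', 'c', 'b', 'e'] -> ['d', 'c', 'b', 'e']


Output: [0, 3, 0, 1, 1, 1, 2, 3, 0]


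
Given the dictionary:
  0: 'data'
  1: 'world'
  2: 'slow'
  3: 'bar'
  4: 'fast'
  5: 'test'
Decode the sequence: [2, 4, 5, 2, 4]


Look up each index in the dictionary:
  2 -> 'slow'
  4 -> 'fast'
  5 -> 'test'
  2 -> 'slow'
  4 -> 'fast'

Decoded: "slow fast test slow fast"


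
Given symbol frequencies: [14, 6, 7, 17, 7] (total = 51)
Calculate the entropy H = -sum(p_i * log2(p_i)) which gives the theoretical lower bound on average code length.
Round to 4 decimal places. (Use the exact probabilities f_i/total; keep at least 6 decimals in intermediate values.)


Per-symbol terms -p_i * log2(p_i) with p_i = f_i/51:
  p = 14/51 = 0.274510: log2(p) = -1.865070, -p*log2(p) = 0.511980
  p = 6/51 = 0.117647: log2(p) = -3.087463, -p*log2(p) = 0.363231
  p = 7/51 = 0.137255: log2(p) = -2.865070, -p*log2(p) = 0.393245
  p = 17/51 = 0.333333: log2(p) = -1.584963, -p*log2(p) = 0.528321
  p = 7/51 = 0.137255: log2(p) = -2.865070, -p*log2(p) = 0.393245
H = 0.511980 + 0.363231 + 0.393245 + 0.528321 + 0.393245 = 2.190022

H = 2.19 bits/symbol


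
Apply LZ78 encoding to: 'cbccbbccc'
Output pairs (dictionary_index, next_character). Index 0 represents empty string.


LZ78 encoding steps:
Dictionary: {0: ''}
Step 1: w='' (idx 0), next='c' -> output (0, 'c'), add 'c' as idx 1
Step 2: w='' (idx 0), next='b' -> output (0, 'b'), add 'b' as idx 2
Step 3: w='c' (idx 1), next='c' -> output (1, 'c'), add 'cc' as idx 3
Step 4: w='b' (idx 2), next='b' -> output (2, 'b'), add 'bb' as idx 4
Step 5: w='cc' (idx 3), next='c' -> output (3, 'c'), add 'ccc' as idx 5


Encoded: [(0, 'c'), (0, 'b'), (1, 'c'), (2, 'b'), (3, 'c')]


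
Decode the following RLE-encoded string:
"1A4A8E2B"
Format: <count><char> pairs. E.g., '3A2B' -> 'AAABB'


Expanding each <count><char> pair:
  1A -> 'A'
  4A -> 'AAAA'
  8E -> 'EEEEEEEE'
  2B -> 'BB'

Decoded = AAAAAEEEEEEEEBB


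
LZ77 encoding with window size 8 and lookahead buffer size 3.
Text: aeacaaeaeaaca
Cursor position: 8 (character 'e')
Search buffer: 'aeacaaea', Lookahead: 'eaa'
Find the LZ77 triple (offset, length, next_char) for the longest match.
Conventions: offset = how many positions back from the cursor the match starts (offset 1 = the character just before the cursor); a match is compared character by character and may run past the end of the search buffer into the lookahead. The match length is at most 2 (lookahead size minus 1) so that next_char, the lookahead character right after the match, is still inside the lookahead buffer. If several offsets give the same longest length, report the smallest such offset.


Try each offset into the search buffer:
  offset=1 (pos 7, char 'a'): match length 0
  offset=2 (pos 6, char 'e'): match length 2
  offset=3 (pos 5, char 'a'): match length 0
  offset=4 (pos 4, char 'a'): match length 0
  offset=5 (pos 3, char 'c'): match length 0
  offset=6 (pos 2, char 'a'): match length 0
  offset=7 (pos 1, char 'e'): match length 2
  offset=8 (pos 0, char 'a'): match length 0
Longest match has length 2, found at offsets 2, 7; take the smallest, offset 2.
next_char = character at position 8 + 2 = 10 -> 'a'

Best match: offset=2, length=2 (matching 'ea' starting at position 6)
LZ77 triple: (2, 2, 'a')


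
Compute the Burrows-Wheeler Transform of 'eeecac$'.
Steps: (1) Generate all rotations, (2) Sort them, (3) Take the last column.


Rotations (sorted):
  0: $eeecac -> last char: c
  1: ac$eeec -> last char: c
  2: c$eeeca -> last char: a
  3: cac$eee -> last char: e
  4: ecac$ee -> last char: e
  5: eecac$e -> last char: e
  6: eeecac$ -> last char: $


BWT = ccaeee$


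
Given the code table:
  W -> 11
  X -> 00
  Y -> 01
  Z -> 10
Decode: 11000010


Decoding:
11 -> W
00 -> X
00 -> X
10 -> Z


Result: WXXZ


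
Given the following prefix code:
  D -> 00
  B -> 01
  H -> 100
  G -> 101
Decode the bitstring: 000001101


Decoding step by step:
Bits 00 -> D
Bits 00 -> D
Bits 01 -> B
Bits 101 -> G


Decoded message: DDBG


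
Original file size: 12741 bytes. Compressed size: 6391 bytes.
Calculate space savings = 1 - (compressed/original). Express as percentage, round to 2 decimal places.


ratio = compressed/original = 6391/12741 = 0.501609
savings = 1 - ratio = 1 - 0.501609 = 0.498391
as a percentage: 0.498391 * 100 = 49.84%

Space savings = 1 - 6391/12741 = 49.84%


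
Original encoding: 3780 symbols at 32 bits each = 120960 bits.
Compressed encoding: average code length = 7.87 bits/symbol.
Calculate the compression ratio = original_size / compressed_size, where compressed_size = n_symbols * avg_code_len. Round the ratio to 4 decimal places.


original_size = n_symbols * orig_bits = 3780 * 32 = 120960 bits
compressed_size = n_symbols * avg_code_len = 3780 * 7.87 = 29748.6 bits
ratio = original_size / compressed_size = 120960 / 29748.6 = 4.0661

Compression ratio = 4.0661


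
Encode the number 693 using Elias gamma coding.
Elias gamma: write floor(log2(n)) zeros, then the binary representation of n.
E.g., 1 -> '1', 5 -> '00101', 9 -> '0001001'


num_bits = floor(log2(693)) + 1 = 10
leading_zeros = num_bits - 1 = 9
binary(693) = 1010110101

Elias gamma(693) = '000000000' + '1010110101' = 0000000001010110101 (19 bits)


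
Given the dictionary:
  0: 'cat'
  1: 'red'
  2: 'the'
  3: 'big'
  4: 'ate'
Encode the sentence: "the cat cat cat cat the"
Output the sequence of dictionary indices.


Look up each word in the dictionary:
  'the' -> 2
  'cat' -> 0
  'cat' -> 0
  'cat' -> 0
  'cat' -> 0
  'the' -> 2

Encoded: [2, 0, 0, 0, 0, 2]


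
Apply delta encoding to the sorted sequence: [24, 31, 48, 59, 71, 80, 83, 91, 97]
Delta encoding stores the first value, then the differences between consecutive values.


First value: 24
Deltas:
  31 - 24 = 7
  48 - 31 = 17
  59 - 48 = 11
  71 - 59 = 12
  80 - 71 = 9
  83 - 80 = 3
  91 - 83 = 8
  97 - 91 = 6


Delta encoded: [24, 7, 17, 11, 12, 9, 3, 8, 6]


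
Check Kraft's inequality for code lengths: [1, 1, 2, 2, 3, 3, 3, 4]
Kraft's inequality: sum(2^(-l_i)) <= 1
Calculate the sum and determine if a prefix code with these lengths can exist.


Sum = 2^(-1) + 2^(-1) + 2^(-2) + 2^(-2) + 2^(-3) + 2^(-3) + 2^(-3) + 2^(-4)
    = 0.5 + 0.5 + 0.25 + 0.25 + 0.125 + 0.125 + 0.125 + 0.0625
    = 31/16 = 1.9375
Since 1.9375 > 1, Kraft's inequality is NOT satisfied.
A prefix code with these lengths CANNOT exist.

Kraft sum = 1.9375. Not satisfied.


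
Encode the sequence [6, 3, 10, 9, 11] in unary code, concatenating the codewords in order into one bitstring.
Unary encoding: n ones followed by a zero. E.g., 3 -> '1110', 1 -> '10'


Encode each number as n ones followed by a terminating 0:
  6 -> 1111110 (7 bits)
  3 -> 1110 (4 bits)
  10 -> 11111111110 (11 bits)
  9 -> 1111111110 (10 bits)
  11 -> 111111111110 (12 bits)
Total length = 7 + 4 + 11 + 10 + 12 = 44 bits.

Unary([6, 3, 10, 9, 11]) = 11111101110111111111101111111110111111111110 (44 bits)


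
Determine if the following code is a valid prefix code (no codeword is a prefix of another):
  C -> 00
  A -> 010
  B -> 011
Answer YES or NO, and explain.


Checking each pair (does one codeword prefix another?):
  C='00' vs A='010': no prefix
  C='00' vs B='011': no prefix
  A='010' vs C='00': no prefix
  A='010' vs B='011': no prefix
  B='011' vs C='00': no prefix
  B='011' vs A='010': no prefix
No violation found over all pairs.

YES -- this is a valid prefix code. No codeword is a prefix of any other codeword.


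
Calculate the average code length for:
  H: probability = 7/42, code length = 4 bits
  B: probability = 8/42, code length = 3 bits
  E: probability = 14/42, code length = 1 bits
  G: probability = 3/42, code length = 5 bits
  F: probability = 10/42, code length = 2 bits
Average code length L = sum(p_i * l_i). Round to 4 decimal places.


Weighted contributions p_i * l_i:
  H: (7/42) * 4 = 28/42
  B: (8/42) * 3 = 24/42
  E: (14/42) * 1 = 14/42
  G: (3/42) * 5 = 15/42
  F: (10/42) * 2 = 20/42
Sum = (28 + 24 + 14 + 15 + 20)/42 = 101/42

L = 101/42 = 2.4048 bits/symbol


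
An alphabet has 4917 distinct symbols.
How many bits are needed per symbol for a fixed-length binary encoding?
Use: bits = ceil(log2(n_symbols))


log2(4917) = 12.2636
Bracket: 2^12 = 4096 < 4917 <= 2^13 = 8192
So ceil(log2(4917)) = 13

bits = ceil(log2(4917)) = ceil(12.2636) = 13 bits


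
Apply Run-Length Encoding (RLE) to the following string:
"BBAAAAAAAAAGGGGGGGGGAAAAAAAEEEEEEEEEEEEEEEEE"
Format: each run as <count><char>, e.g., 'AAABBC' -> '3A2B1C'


Scanning runs left to right:
  i=0: run of 'B' x 2 -> '2B'
  i=2: run of 'A' x 9 -> '9A'
  i=11: run of 'G' x 9 -> '9G'
  i=20: run of 'A' x 7 -> '7A'
  i=27: run of 'E' x 17 -> '17E'

RLE = 2B9A9G7A17E


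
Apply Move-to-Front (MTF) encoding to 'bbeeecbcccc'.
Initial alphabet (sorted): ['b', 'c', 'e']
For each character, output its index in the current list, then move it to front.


MTF encoding:
'b': index 0 in ['b', 'c', 'e'] -> ['b', 'c', 'e']
'b': index 0 in ['b', 'c', 'e'] -> ['b', 'c', 'e']
'e': index 2 in ['b', 'c', 'e'] -> ['e', 'b', 'c']
'e': index 0 in ['e', 'b', 'c'] -> ['e', 'b', 'c']
'e': index 0 in ['e', 'b', 'c'] -> ['e', 'b', 'c']
'c': index 2 in ['e', 'b', 'c'] -> ['c', 'e', 'b']
'b': index 2 in ['c', 'e', 'b'] -> ['b', 'c', 'e']
'c': index 1 in ['b', 'c', 'e'] -> ['c', 'b', 'e']
'c': index 0 in ['c', 'b', 'e'] -> ['c', 'b', 'e']
'c': index 0 in ['c', 'b', 'e'] -> ['c', 'b', 'e']
'c': index 0 in ['c', 'b', 'e'] -> ['c', 'b', 'e']


Output: [0, 0, 2, 0, 0, 2, 2, 1, 0, 0, 0]


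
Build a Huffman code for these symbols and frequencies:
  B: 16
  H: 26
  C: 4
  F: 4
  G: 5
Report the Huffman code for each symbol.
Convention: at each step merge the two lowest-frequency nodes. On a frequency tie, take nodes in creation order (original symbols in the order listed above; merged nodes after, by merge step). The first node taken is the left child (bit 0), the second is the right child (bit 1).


Huffman tree construction:
Step 1: Merge C(4) + F(4) = 8
Step 2: Merge G(5) + (C+F)(8) = 13
Step 3: Merge (G+(C+F))(13) + B(16) = 29
Step 4: Merge H(26) + ((G+(C+F))+B)(29) = 55
Read each symbol's code off the tree from the root (left child = 0, right child = 1).

Codes:
  B: 11 (length 2)
  H: 0 (length 1)
  C: 1010 (length 4)
  F: 1011 (length 4)
  G: 100 (length 3)
Average code length: 105/55 = 1.9091 bits/symbol


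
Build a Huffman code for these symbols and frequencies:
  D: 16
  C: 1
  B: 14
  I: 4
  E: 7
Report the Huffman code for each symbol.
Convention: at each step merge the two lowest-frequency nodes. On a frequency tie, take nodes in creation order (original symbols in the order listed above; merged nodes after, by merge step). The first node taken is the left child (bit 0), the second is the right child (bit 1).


Huffman tree construction:
Step 1: Merge C(1) + I(4) = 5
Step 2: Merge (C+I)(5) + E(7) = 12
Step 3: Merge ((C+I)+E)(12) + B(14) = 26
Step 4: Merge D(16) + (((C+I)+E)+B)(26) = 42
Read each symbol's code off the tree from the root (left child = 0, right child = 1).

Codes:
  D: 0 (length 1)
  C: 1000 (length 4)
  B: 11 (length 2)
  I: 1001 (length 4)
  E: 101 (length 3)
Average code length: 85/42 = 2.0238 bits/symbol


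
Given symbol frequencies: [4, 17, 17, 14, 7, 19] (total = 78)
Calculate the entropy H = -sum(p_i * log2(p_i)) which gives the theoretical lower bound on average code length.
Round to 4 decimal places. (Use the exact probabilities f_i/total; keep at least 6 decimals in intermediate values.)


Per-symbol terms -p_i * log2(p_i) with p_i = f_i/78:
  p = 4/78 = 0.051282: log2(p) = -4.285402, -p*log2(p) = 0.219764
  p = 17/78 = 0.217949: log2(p) = -2.197939, -p*log2(p) = 0.479038
  p = 17/78 = 0.217949: log2(p) = -2.197939, -p*log2(p) = 0.479038
  p = 14/78 = 0.179487: log2(p) = -2.478047, -p*log2(p) = 0.444778
  p = 7/78 = 0.089744: log2(p) = -3.478047, -p*log2(p) = 0.312132
  p = 19/78 = 0.243590: log2(p) = -2.037475, -p*log2(p) = 0.496308
H = 0.219764 + 0.479038 + 0.479038 + 0.444778 + 0.312132 + 0.496308 = 2.431058

H = 2.4311 bits/symbol


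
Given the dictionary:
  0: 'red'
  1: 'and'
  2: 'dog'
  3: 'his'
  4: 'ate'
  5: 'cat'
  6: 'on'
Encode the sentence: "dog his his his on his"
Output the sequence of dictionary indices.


Look up each word in the dictionary:
  'dog' -> 2
  'his' -> 3
  'his' -> 3
  'his' -> 3
  'on' -> 6
  'his' -> 3

Encoded: [2, 3, 3, 3, 6, 3]


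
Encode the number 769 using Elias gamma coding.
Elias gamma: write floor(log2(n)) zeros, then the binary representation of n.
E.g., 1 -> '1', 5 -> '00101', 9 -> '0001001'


num_bits = floor(log2(769)) + 1 = 10
leading_zeros = num_bits - 1 = 9
binary(769) = 1100000001

Elias gamma(769) = '000000000' + '1100000001' = 0000000001100000001 (19 bits)


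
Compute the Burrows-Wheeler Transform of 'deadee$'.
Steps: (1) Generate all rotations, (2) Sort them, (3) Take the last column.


Rotations (sorted):
  0: $deadee -> last char: e
  1: adee$de -> last char: e
  2: deadee$ -> last char: $
  3: dee$dea -> last char: a
  4: e$deade -> last char: e
  5: eadee$d -> last char: d
  6: ee$dead -> last char: d


BWT = ee$aedd


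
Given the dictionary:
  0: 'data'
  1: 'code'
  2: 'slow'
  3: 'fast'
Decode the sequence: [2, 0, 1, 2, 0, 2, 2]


Look up each index in the dictionary:
  2 -> 'slow'
  0 -> 'data'
  1 -> 'code'
  2 -> 'slow'
  0 -> 'data'
  2 -> 'slow'
  2 -> 'slow'

Decoded: "slow data code slow data slow slow"
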